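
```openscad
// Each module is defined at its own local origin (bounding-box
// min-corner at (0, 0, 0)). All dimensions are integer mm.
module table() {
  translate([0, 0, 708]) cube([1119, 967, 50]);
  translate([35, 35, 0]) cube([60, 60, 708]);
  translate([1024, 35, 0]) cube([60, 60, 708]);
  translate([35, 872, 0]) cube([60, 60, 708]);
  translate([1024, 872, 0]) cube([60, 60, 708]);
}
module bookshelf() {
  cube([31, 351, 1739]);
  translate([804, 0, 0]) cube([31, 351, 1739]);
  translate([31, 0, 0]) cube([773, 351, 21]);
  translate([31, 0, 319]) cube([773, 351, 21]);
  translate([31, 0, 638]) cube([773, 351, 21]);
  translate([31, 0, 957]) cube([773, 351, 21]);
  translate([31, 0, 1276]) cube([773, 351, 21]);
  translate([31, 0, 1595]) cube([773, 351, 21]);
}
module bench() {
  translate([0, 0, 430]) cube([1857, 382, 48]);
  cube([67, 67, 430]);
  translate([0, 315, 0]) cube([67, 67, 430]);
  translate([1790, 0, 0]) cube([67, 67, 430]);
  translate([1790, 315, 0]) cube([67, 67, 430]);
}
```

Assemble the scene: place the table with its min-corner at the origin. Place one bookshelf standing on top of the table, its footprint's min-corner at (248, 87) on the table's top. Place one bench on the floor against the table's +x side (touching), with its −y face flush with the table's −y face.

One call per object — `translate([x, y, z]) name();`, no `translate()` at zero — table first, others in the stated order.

table();
translate([248, 87, 758]) bookshelf();
translate([1119, 0, 0]) bench();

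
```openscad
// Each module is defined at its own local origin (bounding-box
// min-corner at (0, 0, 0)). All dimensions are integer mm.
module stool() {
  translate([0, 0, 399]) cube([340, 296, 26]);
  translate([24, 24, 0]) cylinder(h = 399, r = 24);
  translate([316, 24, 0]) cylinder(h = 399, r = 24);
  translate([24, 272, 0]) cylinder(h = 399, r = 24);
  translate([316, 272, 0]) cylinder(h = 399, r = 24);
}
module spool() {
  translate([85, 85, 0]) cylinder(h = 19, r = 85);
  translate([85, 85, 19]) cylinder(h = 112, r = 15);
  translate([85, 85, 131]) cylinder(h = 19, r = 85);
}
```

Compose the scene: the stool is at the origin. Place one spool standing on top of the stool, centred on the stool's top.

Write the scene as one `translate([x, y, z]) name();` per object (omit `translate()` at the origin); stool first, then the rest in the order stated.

stool();
translate([85, 63, 425]) spool();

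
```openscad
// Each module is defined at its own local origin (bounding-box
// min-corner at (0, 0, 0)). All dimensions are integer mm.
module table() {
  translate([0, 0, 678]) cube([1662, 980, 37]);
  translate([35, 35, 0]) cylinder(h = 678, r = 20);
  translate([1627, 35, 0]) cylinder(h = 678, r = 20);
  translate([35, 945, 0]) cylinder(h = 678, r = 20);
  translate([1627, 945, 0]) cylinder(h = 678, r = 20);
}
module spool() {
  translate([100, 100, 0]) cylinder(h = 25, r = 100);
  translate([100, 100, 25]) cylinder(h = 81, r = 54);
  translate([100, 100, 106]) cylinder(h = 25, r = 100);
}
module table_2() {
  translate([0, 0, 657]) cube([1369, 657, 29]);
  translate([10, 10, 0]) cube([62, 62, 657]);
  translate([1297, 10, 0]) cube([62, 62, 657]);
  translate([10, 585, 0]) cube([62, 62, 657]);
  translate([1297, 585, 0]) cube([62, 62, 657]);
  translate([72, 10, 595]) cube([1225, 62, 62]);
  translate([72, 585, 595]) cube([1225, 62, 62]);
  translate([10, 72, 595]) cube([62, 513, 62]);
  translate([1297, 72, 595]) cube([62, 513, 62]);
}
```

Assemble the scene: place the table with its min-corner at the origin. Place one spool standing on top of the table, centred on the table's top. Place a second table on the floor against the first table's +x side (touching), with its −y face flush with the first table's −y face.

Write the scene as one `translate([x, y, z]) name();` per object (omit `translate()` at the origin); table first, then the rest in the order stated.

table();
translate([731, 390, 715]) spool();
translate([1662, 0, 0]) table_2();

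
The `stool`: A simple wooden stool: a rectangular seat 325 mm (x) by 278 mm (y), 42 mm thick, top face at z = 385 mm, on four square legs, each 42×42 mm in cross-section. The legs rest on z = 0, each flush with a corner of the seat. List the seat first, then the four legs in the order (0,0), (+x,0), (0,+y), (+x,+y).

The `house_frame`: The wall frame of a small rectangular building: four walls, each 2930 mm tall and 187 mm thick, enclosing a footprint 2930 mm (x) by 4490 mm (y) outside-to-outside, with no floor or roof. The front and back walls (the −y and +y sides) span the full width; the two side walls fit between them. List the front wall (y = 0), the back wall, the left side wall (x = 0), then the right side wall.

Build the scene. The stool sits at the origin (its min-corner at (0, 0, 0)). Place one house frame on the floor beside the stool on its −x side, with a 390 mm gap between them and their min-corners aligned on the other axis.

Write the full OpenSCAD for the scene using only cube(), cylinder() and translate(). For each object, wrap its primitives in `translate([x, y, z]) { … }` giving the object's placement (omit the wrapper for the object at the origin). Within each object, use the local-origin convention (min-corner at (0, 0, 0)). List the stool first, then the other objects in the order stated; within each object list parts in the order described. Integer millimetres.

translate([0, 0, 343]) cube([325, 278, 42]);
cube([42, 42, 343]);
translate([283, 0, 0]) cube([42, 42, 343]);
translate([0, 236, 0]) cube([42, 42, 343]);
translate([283, 236, 0]) cube([42, 42, 343]);
translate([-3320, 0, 0]) {
  cube([2930, 187, 2930]);
  translate([0, 4303, 0]) cube([2930, 187, 2930]);
  translate([0, 187, 0]) cube([187, 4116, 2930]);
  translate([2743, 187, 0]) cube([187, 4116, 2930]);
}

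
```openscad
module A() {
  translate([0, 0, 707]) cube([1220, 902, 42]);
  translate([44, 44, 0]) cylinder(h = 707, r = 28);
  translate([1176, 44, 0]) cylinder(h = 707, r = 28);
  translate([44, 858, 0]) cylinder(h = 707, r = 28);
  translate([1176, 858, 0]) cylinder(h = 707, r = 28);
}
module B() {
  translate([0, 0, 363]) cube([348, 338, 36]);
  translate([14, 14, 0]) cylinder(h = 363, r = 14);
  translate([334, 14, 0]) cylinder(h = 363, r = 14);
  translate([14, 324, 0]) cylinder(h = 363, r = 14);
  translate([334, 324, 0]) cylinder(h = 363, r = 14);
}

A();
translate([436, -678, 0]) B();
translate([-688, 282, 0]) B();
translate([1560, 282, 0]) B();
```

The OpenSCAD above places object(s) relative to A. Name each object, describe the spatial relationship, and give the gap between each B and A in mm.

Each stool's nearest face is 340 mm from the table's bounding box.

A is a table. B is a stool. Three stools sit around the table at the −y, −x, +x sides. The gap between each stool and the table is 340 mm.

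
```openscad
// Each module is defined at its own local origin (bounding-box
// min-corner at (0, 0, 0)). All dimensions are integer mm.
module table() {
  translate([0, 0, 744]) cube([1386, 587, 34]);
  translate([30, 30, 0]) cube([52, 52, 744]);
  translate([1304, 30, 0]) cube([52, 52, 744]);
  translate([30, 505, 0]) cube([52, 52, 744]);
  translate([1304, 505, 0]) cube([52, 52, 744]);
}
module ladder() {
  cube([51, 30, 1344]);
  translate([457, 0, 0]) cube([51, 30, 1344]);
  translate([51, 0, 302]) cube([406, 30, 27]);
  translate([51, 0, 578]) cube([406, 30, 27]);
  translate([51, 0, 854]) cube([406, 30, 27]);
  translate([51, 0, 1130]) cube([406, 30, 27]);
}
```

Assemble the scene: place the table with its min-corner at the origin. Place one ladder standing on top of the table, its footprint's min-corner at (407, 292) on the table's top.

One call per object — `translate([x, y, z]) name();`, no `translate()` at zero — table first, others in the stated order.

table();
translate([407, 292, 778]) ladder();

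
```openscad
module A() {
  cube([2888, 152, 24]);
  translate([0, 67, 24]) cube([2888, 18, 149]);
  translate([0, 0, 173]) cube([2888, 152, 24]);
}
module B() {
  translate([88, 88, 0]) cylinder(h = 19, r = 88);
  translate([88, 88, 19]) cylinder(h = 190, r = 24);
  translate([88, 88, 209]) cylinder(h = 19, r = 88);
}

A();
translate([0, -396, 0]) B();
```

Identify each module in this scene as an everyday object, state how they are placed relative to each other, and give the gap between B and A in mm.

A is an I-beam. B is a spool. The spool is on the floor beside the I-beam on its −y side. The gap between the spool and the I-beam is 220 mm.

The spool's nearest face is 220 mm from the I-beam's −y face.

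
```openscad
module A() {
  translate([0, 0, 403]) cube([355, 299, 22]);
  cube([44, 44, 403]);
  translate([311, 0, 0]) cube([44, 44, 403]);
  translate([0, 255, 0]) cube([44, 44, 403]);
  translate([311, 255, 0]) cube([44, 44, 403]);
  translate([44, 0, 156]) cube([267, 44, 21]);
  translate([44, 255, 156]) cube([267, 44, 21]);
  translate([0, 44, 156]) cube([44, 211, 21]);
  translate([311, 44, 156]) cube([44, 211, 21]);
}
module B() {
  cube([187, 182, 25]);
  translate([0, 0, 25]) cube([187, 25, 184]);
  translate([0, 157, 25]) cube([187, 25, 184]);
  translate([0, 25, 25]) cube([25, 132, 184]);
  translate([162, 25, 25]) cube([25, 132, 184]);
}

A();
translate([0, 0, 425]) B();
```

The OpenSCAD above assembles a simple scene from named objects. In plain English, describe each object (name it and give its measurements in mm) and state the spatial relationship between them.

A is a four-legged stool. The seat is 355×299 mm, 22 mm thick, top at z = 425 mm. It stands on four square legs, each 44×44 mm in cross-section, from z = 0 to the seat underside, each flush with a corner of the seat. Four stretchers, 44 mm wide and 21 mm tall, connect adjacent legs with their undersides at z = 156 mm, each running between the inner faces of the legs it joins and aligned with the legs' outer faces on the other axis.

B is an open-topped rectangular box: outside dimensions 187×182×209 mm, with a uniform wall and base thickness of 25 mm. The base is a full 187×182 slab on the floor; four walls sit on top of the base. The front and back walls (the −y and +y sides) span the full width; the two side walls fit between them.

The open box is on top of the stool.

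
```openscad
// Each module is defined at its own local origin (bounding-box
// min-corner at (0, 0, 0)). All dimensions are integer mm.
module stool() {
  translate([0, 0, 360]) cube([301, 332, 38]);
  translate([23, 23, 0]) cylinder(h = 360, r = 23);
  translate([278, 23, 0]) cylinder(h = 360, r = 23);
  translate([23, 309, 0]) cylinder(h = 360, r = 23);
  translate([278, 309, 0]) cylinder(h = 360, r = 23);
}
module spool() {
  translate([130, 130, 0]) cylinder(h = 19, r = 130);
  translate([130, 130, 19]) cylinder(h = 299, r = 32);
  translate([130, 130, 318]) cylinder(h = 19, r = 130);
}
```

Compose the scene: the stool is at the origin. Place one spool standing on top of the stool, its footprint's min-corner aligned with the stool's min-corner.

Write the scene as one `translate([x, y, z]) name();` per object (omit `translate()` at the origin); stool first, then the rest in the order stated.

stool();
translate([0, 0, 398]) spool();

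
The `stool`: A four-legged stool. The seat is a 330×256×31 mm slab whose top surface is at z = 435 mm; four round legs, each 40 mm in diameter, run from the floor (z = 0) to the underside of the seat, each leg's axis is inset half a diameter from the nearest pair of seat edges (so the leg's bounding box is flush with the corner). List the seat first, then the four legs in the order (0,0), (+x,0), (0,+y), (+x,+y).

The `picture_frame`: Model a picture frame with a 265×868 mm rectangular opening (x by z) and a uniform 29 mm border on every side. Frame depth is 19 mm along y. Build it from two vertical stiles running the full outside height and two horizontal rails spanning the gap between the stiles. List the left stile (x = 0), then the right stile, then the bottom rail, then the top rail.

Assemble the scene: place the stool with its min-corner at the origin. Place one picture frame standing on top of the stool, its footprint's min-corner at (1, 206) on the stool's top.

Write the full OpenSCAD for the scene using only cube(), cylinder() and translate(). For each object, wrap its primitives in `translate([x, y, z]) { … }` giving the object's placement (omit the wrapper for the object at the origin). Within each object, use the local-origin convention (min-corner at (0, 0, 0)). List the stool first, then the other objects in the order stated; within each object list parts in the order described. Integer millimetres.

translate([0, 0, 404]) cube([330, 256, 31]);
translate([20, 20, 0]) cylinder(h = 404, r = 20);
translate([310, 20, 0]) cylinder(h = 404, r = 20);
translate([20, 236, 0]) cylinder(h = 404, r = 20);
translate([310, 236, 0]) cylinder(h = 404, r = 20);
translate([1, 206, 435]) {
  cube([29, 19, 926]);
  translate([294, 0, 0]) cube([29, 19, 926]);
  translate([29, 0, 0]) cube([265, 19, 29]);
  translate([29, 0, 897]) cube([265, 19, 29]);
}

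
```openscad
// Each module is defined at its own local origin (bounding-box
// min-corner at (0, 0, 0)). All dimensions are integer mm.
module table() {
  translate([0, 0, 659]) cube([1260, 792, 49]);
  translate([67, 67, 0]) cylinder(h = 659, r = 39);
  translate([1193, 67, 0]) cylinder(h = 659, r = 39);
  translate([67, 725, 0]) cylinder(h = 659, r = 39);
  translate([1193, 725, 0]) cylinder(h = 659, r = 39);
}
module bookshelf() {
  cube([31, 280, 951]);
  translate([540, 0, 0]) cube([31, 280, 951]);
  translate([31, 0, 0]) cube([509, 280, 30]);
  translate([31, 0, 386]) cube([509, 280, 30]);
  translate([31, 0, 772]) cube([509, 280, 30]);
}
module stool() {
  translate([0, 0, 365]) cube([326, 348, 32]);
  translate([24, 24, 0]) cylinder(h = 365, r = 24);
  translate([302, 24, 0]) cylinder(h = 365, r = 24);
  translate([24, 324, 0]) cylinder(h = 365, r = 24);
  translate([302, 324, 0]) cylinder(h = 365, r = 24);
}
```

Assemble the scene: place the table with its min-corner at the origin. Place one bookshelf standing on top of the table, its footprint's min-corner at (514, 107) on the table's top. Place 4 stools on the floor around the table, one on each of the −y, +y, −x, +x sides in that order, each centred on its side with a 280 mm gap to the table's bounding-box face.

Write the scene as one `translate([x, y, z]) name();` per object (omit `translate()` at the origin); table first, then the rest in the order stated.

table();
translate([514, 107, 708]) bookshelf();
translate([467, -628, 0]) stool();
translate([467, 1072, 0]) stool();
translate([-606, 222, 0]) stool();
translate([1540, 222, 0]) stool();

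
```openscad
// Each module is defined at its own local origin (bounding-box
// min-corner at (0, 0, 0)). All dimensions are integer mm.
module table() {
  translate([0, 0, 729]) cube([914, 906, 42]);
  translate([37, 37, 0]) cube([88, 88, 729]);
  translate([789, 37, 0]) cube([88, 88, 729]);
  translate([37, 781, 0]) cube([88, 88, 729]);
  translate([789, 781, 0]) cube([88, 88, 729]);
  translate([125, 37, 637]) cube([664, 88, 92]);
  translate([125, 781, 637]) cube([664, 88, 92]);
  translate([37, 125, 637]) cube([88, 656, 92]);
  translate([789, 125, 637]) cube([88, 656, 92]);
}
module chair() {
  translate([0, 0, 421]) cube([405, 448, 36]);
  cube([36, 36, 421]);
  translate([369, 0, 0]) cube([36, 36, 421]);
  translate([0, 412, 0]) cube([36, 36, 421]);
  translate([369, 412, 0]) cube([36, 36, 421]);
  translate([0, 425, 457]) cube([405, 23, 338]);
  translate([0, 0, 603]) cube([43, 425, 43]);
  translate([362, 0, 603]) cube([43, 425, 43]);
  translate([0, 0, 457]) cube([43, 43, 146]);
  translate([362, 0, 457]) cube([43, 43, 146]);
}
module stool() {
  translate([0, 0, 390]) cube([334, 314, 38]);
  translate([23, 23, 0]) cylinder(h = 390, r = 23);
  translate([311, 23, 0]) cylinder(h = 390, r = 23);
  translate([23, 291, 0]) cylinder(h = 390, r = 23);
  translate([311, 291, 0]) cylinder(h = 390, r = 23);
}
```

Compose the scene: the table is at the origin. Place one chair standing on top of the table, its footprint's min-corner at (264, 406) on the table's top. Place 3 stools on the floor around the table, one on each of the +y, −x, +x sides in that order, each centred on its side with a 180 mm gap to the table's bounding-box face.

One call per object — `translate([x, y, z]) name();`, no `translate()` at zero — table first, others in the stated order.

table();
translate([264, 406, 771]) chair();
translate([290, 1086, 0]) stool();
translate([-514, 296, 0]) stool();
translate([1094, 296, 0]) stool();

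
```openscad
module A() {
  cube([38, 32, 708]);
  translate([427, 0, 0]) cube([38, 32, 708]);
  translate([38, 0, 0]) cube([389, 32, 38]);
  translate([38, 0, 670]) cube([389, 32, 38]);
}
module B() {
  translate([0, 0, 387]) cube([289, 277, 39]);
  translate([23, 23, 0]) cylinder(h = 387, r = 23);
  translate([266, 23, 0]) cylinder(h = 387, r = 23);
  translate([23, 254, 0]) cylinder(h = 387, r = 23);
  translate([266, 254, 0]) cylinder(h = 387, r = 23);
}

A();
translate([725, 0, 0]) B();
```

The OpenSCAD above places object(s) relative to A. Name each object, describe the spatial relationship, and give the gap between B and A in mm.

A is a picture frame. B is a stool. The stool is on the floor beside the picture frame on its +x side. The gap between the stool and the picture frame is 260 mm.

The stool's nearest face is 260 mm from the picture frame's +x face.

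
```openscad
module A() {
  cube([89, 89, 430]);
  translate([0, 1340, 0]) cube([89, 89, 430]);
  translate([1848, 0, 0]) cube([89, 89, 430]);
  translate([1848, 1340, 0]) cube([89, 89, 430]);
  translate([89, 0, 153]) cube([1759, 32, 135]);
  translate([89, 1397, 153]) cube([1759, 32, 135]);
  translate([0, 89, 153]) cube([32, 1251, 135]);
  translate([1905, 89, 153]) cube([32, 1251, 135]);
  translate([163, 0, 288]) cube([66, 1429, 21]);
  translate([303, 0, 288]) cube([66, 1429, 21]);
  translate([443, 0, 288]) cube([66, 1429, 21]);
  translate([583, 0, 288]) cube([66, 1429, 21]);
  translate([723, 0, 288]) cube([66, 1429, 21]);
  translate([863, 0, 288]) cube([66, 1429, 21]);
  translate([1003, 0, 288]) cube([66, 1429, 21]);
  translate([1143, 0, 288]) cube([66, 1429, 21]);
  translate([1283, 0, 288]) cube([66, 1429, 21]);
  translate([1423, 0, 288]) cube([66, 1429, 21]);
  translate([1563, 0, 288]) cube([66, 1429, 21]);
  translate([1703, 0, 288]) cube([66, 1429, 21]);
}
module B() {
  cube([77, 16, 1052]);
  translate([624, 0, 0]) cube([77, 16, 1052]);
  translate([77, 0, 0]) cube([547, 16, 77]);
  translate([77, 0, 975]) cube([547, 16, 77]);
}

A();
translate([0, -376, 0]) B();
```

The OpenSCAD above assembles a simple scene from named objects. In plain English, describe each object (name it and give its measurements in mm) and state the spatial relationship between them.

A is a bed frame 1937 mm long (x) by 1429 mm wide (y). Four 89×89 mm corner posts, 430 mm tall, at the corners of the footprint. Four rails of 32 mm thickness and 135 mm height run between adjacent posts with their undersides at z = 153 mm, their outer faces flush with the outside of the frame (the two x-running rails run between the posts' inner faces; the two y-running rails run between the posts' inner faces). 12 slats, each 66 mm wide (x) and 21 mm thick, lie across the top of the two x-running rails, running the full 1429 mm width of the frame in y; the slats are evenly spaced along x between the inner faces of the end posts with equal gaps (rounded down to the nearest mm) at the −x end and between each pair — any rounding remainder accumulates at the +x end.

B is a rectangular picture frame lying in the x–z plane (depth along y). The opening is 547 mm wide (x) by 898 mm tall (z), surrounded by a border 77 mm wide on all four sides. The frame is 16 mm deep and is made of two full-height vertical stiles with two horizontal rails fitted between them.

The picture frame is on the floor beside the bed frame on its −y side.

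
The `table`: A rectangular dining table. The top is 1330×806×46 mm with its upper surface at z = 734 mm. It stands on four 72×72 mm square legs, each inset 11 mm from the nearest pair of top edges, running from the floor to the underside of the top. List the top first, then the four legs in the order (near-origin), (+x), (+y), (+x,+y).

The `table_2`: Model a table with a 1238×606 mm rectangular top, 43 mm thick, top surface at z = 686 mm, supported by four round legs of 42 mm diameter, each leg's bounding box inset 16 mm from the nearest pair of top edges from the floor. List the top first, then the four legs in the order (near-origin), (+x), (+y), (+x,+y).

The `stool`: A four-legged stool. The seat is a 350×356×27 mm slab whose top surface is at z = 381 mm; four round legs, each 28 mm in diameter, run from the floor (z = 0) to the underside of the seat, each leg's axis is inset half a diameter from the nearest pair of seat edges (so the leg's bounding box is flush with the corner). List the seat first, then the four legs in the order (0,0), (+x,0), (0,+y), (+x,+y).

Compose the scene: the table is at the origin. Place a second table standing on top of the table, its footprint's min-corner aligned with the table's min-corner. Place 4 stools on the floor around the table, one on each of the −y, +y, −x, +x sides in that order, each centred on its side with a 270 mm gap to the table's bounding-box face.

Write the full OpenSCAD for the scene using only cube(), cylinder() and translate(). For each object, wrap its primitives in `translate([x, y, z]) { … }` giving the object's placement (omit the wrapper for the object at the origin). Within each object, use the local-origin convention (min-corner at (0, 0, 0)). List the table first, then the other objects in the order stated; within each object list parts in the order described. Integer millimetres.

translate([0, 0, 688]) cube([1330, 806, 46]);
translate([11, 11, 0]) cube([72, 72, 688]);
translate([1247, 11, 0]) cube([72, 72, 688]);
translate([11, 723, 0]) cube([72, 72, 688]);
translate([1247, 723, 0]) cube([72, 72, 688]);
translate([0, 0, 734]) {
  translate([0, 0, 643]) cube([1238, 606, 43]);
  translate([37, 37, 0]) cylinder(h = 643, r = 21);
  translate([1201, 37, 0]) cylinder(h = 643, r = 21);
  translate([37, 569, 0]) cylinder(h = 643, r = 21);
  translate([1201, 569, 0]) cylinder(h = 643, r = 21);
}
translate([490, -626, 0]) {
  translate([0, 0, 354]) cube([350, 356, 27]);
  translate([14, 14, 0]) cylinder(h = 354, r = 14);
  translate([336, 14, 0]) cylinder(h = 354, r = 14);
  translate([14, 342, 0]) cylinder(h = 354, r = 14);
  translate([336, 342, 0]) cylinder(h = 354, r = 14);
}
translate([490, 1076, 0]) {
  translate([0, 0, 354]) cube([350, 356, 27]);
  translate([14, 14, 0]) cylinder(h = 354, r = 14);
  translate([336, 14, 0]) cylinder(h = 354, r = 14);
  translate([14, 342, 0]) cylinder(h = 354, r = 14);
  translate([336, 342, 0]) cylinder(h = 354, r = 14);
}
translate([-620, 225, 0]) {
  translate([0, 0, 354]) cube([350, 356, 27]);
  translate([14, 14, 0]) cylinder(h = 354, r = 14);
  translate([336, 14, 0]) cylinder(h = 354, r = 14);
  translate([14, 342, 0]) cylinder(h = 354, r = 14);
  translate([336, 342, 0]) cylinder(h = 354, r = 14);
}
translate([1600, 225, 0]) {
  translate([0, 0, 354]) cube([350, 356, 27]);
  translate([14, 14, 0]) cylinder(h = 354, r = 14);
  translate([336, 14, 0]) cylinder(h = 354, r = 14);
  translate([14, 342, 0]) cylinder(h = 354, r = 14);
  translate([336, 342, 0]) cylinder(h = 354, r = 14);
}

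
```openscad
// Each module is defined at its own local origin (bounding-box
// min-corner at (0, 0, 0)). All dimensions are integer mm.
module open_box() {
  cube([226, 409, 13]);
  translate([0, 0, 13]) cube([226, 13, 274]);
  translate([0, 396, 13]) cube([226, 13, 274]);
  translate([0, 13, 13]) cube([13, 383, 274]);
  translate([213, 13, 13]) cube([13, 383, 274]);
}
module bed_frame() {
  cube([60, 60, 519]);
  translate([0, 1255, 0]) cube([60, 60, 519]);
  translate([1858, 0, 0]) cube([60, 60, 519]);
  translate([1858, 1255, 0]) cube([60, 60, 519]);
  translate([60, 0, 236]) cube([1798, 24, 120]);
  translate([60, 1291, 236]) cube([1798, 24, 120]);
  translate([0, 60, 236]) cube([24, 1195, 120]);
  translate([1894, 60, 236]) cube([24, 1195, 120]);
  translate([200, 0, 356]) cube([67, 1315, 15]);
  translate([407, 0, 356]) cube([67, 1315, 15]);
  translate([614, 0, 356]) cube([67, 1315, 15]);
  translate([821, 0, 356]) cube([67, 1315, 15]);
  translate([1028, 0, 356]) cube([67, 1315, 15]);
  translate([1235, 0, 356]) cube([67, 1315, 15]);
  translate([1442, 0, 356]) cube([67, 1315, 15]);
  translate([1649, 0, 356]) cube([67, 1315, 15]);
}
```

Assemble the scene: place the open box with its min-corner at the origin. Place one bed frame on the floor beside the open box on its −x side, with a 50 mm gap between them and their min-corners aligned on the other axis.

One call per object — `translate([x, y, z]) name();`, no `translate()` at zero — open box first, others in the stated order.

open_box();
translate([-1968, 0, 0]) bed_frame();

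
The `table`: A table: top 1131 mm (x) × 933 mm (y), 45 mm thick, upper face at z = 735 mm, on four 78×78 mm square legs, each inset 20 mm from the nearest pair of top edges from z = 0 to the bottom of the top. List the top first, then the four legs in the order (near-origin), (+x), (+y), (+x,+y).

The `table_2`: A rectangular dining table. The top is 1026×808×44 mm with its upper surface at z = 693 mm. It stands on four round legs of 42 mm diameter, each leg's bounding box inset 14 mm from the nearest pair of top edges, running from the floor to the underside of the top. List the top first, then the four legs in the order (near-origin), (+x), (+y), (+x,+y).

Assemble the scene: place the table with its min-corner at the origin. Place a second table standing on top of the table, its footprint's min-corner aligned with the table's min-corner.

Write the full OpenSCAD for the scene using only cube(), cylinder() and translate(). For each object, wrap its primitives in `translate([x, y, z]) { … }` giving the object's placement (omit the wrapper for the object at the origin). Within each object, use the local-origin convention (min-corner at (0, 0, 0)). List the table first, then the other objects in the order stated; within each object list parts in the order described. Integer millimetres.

translate([0, 0, 690]) cube([1131, 933, 45]);
translate([20, 20, 0]) cube([78, 78, 690]);
translate([1033, 20, 0]) cube([78, 78, 690]);
translate([20, 835, 0]) cube([78, 78, 690]);
translate([1033, 835, 0]) cube([78, 78, 690]);
translate([0, 0, 735]) {
  translate([0, 0, 649]) cube([1026, 808, 44]);
  translate([35, 35, 0]) cylinder(h = 649, r = 21);
  translate([991, 35, 0]) cylinder(h = 649, r = 21);
  translate([35, 773, 0]) cylinder(h = 649, r = 21);
  translate([991, 773, 0]) cylinder(h = 649, r = 21);
}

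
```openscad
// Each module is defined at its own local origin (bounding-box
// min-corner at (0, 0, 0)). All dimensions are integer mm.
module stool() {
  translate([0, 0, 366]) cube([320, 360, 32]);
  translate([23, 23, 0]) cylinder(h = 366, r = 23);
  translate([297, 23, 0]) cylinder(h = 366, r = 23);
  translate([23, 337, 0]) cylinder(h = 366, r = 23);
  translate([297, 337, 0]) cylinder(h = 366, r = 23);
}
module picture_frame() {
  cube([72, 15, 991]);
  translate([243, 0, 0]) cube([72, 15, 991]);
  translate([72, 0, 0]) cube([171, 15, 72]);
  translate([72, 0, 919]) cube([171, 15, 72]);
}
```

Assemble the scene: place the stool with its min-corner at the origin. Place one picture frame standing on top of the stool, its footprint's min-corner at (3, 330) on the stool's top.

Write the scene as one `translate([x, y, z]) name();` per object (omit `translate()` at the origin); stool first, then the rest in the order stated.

stool();
translate([3, 330, 398]) picture_frame();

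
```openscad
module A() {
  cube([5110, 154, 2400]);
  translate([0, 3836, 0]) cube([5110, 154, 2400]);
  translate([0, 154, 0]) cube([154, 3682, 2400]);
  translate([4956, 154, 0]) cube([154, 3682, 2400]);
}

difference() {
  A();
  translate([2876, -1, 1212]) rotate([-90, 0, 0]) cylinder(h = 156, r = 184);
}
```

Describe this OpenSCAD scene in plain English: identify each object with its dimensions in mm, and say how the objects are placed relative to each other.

A is the wall frame of a small rectangular building: four walls, each 2400 mm tall and 154 mm thick, enclosing a footprint 5110 mm (x) by 3990 mm (y) outside-to-outside, with no floor or roof. The front and back walls (the −y and +y sides) span the full width; the two side walls fit between them.

The house frame has a circular hole of radius 184 mm through its front wall, centred at (x = 2876, z = 1212).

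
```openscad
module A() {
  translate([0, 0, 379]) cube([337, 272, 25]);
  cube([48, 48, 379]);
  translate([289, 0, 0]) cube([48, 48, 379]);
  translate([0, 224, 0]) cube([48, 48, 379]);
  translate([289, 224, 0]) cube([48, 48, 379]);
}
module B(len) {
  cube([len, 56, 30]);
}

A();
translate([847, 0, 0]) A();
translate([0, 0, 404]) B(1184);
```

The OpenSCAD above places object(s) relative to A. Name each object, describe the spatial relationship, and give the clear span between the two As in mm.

Second stool starts at x = 847; first ends at x = 337; clear span = 847 − 337 = 510 mm.

A is a stool. B is a beam. A beam spans the tops of two stools. The clear span between the two stools is 510 mm.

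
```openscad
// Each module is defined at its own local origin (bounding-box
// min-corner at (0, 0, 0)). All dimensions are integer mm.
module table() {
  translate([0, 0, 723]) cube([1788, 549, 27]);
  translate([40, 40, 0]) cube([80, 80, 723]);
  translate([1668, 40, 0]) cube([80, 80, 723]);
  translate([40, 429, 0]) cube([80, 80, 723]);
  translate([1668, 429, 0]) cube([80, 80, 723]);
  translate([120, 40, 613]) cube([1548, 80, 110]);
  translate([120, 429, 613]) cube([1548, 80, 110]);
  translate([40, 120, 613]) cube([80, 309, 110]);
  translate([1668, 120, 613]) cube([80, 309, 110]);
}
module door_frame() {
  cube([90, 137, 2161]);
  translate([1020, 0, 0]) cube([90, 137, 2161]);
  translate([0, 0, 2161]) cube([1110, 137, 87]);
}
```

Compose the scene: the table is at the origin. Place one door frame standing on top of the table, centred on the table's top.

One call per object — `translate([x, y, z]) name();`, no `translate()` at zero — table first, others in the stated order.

table();
translate([339, 206, 750]) door_frame();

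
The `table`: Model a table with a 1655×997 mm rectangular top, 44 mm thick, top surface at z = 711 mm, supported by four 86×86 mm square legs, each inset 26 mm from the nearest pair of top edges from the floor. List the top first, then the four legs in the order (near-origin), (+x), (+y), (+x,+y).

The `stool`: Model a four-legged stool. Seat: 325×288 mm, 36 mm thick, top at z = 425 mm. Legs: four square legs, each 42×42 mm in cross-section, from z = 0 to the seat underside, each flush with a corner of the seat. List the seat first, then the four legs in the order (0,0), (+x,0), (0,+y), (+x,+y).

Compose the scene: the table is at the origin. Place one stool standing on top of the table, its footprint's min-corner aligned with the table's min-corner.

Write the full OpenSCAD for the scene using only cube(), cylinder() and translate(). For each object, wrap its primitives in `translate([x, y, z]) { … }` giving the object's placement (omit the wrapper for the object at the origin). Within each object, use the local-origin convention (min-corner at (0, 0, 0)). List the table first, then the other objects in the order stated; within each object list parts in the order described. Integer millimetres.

translate([0, 0, 667]) cube([1655, 997, 44]);
translate([26, 26, 0]) cube([86, 86, 667]);
translate([1543, 26, 0]) cube([86, 86, 667]);
translate([26, 885, 0]) cube([86, 86, 667]);
translate([1543, 885, 0]) cube([86, 86, 667]);
translate([0, 0, 711]) {
  translate([0, 0, 389]) cube([325, 288, 36]);
  cube([42, 42, 389]);
  translate([283, 0, 0]) cube([42, 42, 389]);
  translate([0, 246, 0]) cube([42, 42, 389]);
  translate([283, 246, 0]) cube([42, 42, 389]);
}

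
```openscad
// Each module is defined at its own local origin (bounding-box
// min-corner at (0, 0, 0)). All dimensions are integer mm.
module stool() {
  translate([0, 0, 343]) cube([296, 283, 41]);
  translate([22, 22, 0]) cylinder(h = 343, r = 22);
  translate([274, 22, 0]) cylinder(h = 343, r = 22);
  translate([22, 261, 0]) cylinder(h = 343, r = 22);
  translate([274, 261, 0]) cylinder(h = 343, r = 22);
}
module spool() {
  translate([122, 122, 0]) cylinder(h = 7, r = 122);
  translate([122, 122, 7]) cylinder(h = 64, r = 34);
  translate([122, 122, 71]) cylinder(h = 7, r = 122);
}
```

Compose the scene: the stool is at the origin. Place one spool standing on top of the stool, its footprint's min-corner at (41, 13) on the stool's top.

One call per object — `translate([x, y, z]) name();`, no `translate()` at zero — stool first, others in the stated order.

stool();
translate([41, 13, 384]) spool();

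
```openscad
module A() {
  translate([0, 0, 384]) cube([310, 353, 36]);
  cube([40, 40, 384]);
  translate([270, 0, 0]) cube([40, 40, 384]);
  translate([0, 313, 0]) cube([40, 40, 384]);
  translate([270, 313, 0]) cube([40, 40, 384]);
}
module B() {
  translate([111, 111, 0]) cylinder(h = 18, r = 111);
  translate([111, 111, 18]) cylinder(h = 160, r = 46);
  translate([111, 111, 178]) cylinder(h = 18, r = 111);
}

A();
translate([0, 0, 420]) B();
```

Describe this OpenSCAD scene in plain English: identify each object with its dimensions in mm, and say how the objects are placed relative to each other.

A is a simple wooden stool: a rectangular seat 310 mm (x) by 353 mm (y), 36 mm thick, top face at z = 420 mm, on four square legs, each 40×40 mm in cross-section. The legs rest on z = 0, each flush with a corner of the seat.

B is a spool: two coaxial disc flanges of radius 111 mm and thickness 18 mm, joined by a core cylinder of radius 46 mm and height 160 mm. The lower flange rests on z = 0 and the three cylinders share a vertical axis.

The spool is on top of the stool.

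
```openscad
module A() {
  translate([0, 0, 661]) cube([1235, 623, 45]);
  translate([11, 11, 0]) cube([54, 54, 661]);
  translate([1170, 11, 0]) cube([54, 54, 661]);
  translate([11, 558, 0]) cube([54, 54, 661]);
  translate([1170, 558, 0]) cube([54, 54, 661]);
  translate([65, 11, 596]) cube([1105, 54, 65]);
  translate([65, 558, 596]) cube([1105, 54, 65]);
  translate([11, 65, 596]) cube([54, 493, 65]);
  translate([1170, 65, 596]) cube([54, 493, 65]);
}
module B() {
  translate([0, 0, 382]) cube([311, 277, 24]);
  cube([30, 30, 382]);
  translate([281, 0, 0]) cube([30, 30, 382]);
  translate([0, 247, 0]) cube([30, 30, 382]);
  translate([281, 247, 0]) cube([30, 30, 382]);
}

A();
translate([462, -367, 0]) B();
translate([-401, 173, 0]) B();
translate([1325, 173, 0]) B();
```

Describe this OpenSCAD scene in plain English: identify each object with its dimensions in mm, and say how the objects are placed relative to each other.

A is a rectangular dining table. The top is 1235×623×45 mm with its upper surface at z = 706 mm. It stands on four 54×54 mm square legs, each inset 11 mm from the nearest pair of top edges, running from the floor to the underside of the top. Four apron rails, 54 mm thick and 65 mm tall, run between adjacent legs with their top edges flush with the underside of the top and their outer faces flush with the legs' outer faces.

B is a four-legged stool. The seat is 311×277 mm, 24 mm thick, top at z = 406 mm. It stands on four square legs, each 30×30 mm in cross-section, from z = 0 to the seat underside, each flush with a corner of the seat.

Three stools sit around the table at the −y, −x, +x sides.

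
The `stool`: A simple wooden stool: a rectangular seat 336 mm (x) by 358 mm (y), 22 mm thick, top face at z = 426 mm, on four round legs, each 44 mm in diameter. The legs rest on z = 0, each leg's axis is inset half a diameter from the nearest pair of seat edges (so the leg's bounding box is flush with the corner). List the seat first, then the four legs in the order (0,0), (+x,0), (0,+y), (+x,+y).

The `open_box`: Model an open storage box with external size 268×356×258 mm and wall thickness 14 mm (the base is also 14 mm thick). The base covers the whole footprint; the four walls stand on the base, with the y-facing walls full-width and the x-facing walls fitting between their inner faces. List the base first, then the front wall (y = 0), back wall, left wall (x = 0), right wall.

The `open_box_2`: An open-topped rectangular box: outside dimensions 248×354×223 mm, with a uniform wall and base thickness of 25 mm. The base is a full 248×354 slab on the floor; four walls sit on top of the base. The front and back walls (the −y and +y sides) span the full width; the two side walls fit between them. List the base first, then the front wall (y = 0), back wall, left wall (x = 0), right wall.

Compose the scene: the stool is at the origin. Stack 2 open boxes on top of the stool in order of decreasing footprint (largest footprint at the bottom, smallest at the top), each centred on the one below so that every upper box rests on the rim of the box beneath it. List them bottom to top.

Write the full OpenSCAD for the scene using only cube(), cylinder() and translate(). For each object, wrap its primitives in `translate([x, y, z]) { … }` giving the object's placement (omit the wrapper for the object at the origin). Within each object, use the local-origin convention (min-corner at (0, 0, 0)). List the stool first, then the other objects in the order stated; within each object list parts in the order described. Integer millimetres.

translate([0, 0, 404]) cube([336, 358, 22]);
translate([22, 22, 0]) cylinder(h = 404, r = 22);
translate([314, 22, 0]) cylinder(h = 404, r = 22);
translate([22, 336, 0]) cylinder(h = 404, r = 22);
translate([314, 336, 0]) cylinder(h = 404, r = 22);
translate([34, 1, 426]) {
  cube([268, 356, 14]);
  translate([0, 0, 14]) cube([268, 14, 244]);
  translate([0, 342, 14]) cube([268, 14, 244]);
  translate([0, 14, 14]) cube([14, 328, 244]);
  translate([254, 14, 14]) cube([14, 328, 244]);
}
translate([44, 2, 684]) {
  cube([248, 354, 25]);
  translate([0, 0, 25]) cube([248, 25, 198]);
  translate([0, 329, 25]) cube([248, 25, 198]);
  translate([0, 25, 25]) cube([25, 304, 198]);
  translate([223, 25, 25]) cube([25, 304, 198]);
}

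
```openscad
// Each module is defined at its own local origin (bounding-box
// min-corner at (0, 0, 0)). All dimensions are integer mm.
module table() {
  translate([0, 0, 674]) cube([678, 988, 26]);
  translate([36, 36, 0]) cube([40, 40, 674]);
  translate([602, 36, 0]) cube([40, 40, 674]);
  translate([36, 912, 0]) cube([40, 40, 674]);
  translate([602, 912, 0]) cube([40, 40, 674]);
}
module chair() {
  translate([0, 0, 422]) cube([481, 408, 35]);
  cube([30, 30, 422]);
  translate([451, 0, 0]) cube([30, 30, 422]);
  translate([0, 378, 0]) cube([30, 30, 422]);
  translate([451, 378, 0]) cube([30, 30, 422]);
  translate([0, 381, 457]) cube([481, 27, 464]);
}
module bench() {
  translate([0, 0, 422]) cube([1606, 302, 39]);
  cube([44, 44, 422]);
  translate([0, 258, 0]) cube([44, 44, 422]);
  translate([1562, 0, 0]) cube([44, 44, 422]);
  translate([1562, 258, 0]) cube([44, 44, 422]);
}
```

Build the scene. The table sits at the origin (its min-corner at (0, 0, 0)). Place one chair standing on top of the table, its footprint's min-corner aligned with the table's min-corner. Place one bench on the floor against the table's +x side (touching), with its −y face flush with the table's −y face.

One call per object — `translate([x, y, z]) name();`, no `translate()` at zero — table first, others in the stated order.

table();
translate([0, 0, 700]) chair();
translate([678, 0, 0]) bench();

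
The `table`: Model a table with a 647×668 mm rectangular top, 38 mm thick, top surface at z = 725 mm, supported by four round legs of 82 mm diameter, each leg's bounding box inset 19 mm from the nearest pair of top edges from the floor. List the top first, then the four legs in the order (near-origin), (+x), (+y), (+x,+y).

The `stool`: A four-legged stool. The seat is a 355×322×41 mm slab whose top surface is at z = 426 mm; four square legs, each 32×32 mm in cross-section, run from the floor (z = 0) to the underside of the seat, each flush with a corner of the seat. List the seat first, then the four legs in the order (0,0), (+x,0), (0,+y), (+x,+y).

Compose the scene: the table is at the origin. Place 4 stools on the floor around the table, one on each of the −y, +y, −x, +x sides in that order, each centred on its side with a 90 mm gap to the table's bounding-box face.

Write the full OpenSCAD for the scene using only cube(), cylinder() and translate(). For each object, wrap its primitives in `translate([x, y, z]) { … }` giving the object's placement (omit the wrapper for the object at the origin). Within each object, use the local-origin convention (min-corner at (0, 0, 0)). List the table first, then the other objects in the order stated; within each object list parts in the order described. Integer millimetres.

translate([0, 0, 687]) cube([647, 668, 38]);
translate([60, 60, 0]) cylinder(h = 687, r = 41);
translate([587, 60, 0]) cylinder(h = 687, r = 41);
translate([60, 608, 0]) cylinder(h = 687, r = 41);
translate([587, 608, 0]) cylinder(h = 687, r = 41);
translate([146, -412, 0]) {
  translate([0, 0, 385]) cube([355, 322, 41]);
  cube([32, 32, 385]);
  translate([323, 0, 0]) cube([32, 32, 385]);
  translate([0, 290, 0]) cube([32, 32, 385]);
  translate([323, 290, 0]) cube([32, 32, 385]);
}
translate([146, 758, 0]) {
  translate([0, 0, 385]) cube([355, 322, 41]);
  cube([32, 32, 385]);
  translate([323, 0, 0]) cube([32, 32, 385]);
  translate([0, 290, 0]) cube([32, 32, 385]);
  translate([323, 290, 0]) cube([32, 32, 385]);
}
translate([-445, 173, 0]) {
  translate([0, 0, 385]) cube([355, 322, 41]);
  cube([32, 32, 385]);
  translate([323, 0, 0]) cube([32, 32, 385]);
  translate([0, 290, 0]) cube([32, 32, 385]);
  translate([323, 290, 0]) cube([32, 32, 385]);
}
translate([737, 173, 0]) {
  translate([0, 0, 385]) cube([355, 322, 41]);
  cube([32, 32, 385]);
  translate([323, 0, 0]) cube([32, 32, 385]);
  translate([0, 290, 0]) cube([32, 32, 385]);
  translate([323, 290, 0]) cube([32, 32, 385]);
}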